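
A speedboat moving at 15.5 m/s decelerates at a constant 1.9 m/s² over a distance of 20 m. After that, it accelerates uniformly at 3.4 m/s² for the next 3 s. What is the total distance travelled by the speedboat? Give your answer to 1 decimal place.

Phase 1 (decelerating): v₀ = 15.5 m/s, a = -1.9 m/s².
v² = v₀² + 2aΔx = 15.5² + 2·-1.9·20 = 164 → v = 12.8 m/s
t = (v − v₀)/a = (12.8 − 15.5)/-1.9 = 1.41 s

Phase 2 (accelerating): v₀ = 12.8 m/s, a = 3.4 m/s².
v = v₀ + at = 12.8 + (3.4)(3) = 23.0 m/s
Δx = v₀t + ½at² = 12.8·3 + 0.5·3.4·3² = 53.7 m
Total distance = 20.0 + 53.7 = 73.7 m

73.7 m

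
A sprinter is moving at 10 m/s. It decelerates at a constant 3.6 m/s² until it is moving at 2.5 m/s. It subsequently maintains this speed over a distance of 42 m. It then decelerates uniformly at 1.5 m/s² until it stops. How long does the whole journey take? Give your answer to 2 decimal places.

Phase 1 (decelerating): v₀ = 10.0 m/s, a = -3.6 m/s².
v = v₀ + at → t = (2.5 − 10.0) / -3.6 = 2.08 s
v² = v₀² + 2aΔx → Δx = (2.5² − 10.0²)/(2·-3.6) = 13.0 m

Phase 2 (constant speed): v₀ = 2.50 m/s, a = 0 m/s².
Constant speed: t = d/v = 42/2.50 = 16.8 s

Phase 3 (decelerating): v₀ = 2.50 m/s, a = -1.5 m/s².
v = v₀ + at → t = (0 − 2.50) / -1.5 = 1.67 s
v² = v₀² + 2aΔx → Δx = (0² − 2.50²)/(2·-1.5) = 2.08 m
Total time = 2.08 + 16.8 + 1.67 = 20.6 s

20.55 s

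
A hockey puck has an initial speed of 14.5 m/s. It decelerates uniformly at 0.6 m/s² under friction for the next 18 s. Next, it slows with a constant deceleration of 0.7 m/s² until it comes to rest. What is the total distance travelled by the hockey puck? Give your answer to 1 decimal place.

Phase 1 (decelerating): v₀ = 14.5 m/s, a = -0.6 m/s².
v = v₀ + at = 14.5 + (-0.6)(18) = 3.70 m/s
Δx = v₀t + ½at² = 14.5·18 + 0.5·-0.6·18² = 164 m

Phase 2 (decelerating): v₀ = 3.70 m/s, a = -0.7 m/s².
v = v₀ + at → t = (0 − 3.70) / -0.7 = 5.29 s
v² = v₀² + 2aΔx → Δx = (0² − 3.70²)/(2·-0.7) = 9.78 m
Total distance = 164 + 9.78 = 174 m

173.6 m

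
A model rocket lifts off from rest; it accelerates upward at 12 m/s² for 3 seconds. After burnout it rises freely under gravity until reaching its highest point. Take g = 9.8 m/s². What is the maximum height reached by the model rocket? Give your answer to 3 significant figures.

120 m

Phase 1 (powered ascent): v₀ = 0 m/s, a = 12 m/s².
v = v₀ + at = 0 + (12)(3) = 36.0 m/s
Δx = v₀t + ½at² = 0·3 + 0.5·12·3² = 54.0 m

Phase 2 (coasting upward): v₀ = 36.0 m/s, a = -9.8 m/s².
v = v₀ + at → t = (0 − 36.0) / -9.8 = 3.67 s
v² = v₀² + 2aΔx → Δx = (0² − 36.0²)/(2·-9.8) = 66.1 m
Maximum height = 54.0 + 66.1 = 120 m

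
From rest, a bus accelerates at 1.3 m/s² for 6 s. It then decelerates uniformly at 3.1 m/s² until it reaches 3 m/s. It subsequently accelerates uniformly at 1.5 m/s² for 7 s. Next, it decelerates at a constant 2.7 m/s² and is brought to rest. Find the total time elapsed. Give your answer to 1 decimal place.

Phase 1 (accelerating): v₀ = 0 m/s, a = 1.3 m/s².
v = v₀ + at = 0 + (1.3)(6) = 7.80 m/s
Δx = v₀t + ½at² = 0·6 + 0.5·1.3·6² = 23.4 m

Phase 2 (decelerating): v₀ = 7.80 m/s, a = -3.1 m/s².
v = v₀ + at → t = (3 − 7.80) / -3.1 = 1.55 s
v² = v₀² + 2aΔx → Δx = (3² − 7.80²)/(2·-3.1) = 8.36 m

Phase 3 (accelerating): v₀ = 3.00 m/s, a = 1.5 m/s².
v = v₀ + at = 3.00 + (1.5)(7) = 13.5 m/s
Δx = v₀t + ½at² = 3.00·7 + 0.5·1.5·7² = 57.8 m

Phase 4 (decelerating): v₀ = 13.5 m/s, a = -2.7 m/s².
v = v₀ + at → t = (0 − 13.5) / -2.7 = 5.00 s
v² = v₀² + 2aΔx → Δx = (0² − 13.5²)/(2·-2.7) = 33.8 m
Total time = 6.00 + 1.55 + 7.00 + 5.00 = 19.5 s

19.5 s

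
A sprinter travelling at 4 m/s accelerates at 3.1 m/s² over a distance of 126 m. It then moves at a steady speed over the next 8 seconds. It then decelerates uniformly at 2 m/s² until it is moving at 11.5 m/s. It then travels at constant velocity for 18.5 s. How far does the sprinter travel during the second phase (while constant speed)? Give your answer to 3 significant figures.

226 m

Phase 1 (accelerating): v₀ = 4.00 m/s, a = 3.1 m/s².
v² = v₀² + 2aΔx = 4.00² + 2·3.1·126 = 797 → v = 28.2 m/s
t = (v − v₀)/a = (28.2 − 4.00)/3.1 = 7.82 s

Phase 2 (constant speed): v₀ = 28.2 m/s, a = 0 m/s².
v = v₀ + at = 28.2 + (0)(8) = 28.2 m/s
Δx = v₀t + ½at² = 28.2·8 + 0.5·0·8² = 226 m
Distance in phase 2 = 226 m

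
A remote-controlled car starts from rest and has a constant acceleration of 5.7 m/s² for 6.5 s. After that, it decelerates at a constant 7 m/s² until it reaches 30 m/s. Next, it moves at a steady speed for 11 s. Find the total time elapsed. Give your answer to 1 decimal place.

18.5 s

Phase 1 (accelerating): v₀ = 0 m/s, a = 5.7 m/s².
v = v₀ + at = 0 + (5.7)(6.5) = 37.1 m/s
Δx = v₀t + ½at² = 0·6.5 + 0.5·5.7·6.5² = 120 m

Phase 2 (decelerating): v₀ = 37.1 m/s, a = -7 m/s².
v = v₀ + at → t = (30 − 37.1) / -7 = 1.01 s
v² = v₀² + 2aΔx → Δx = (30² − 37.1²)/(2·-7) = 33.8 m

Phase 3 (constant speed): v₀ = 30.0 m/s, a = 0 m/s².
v = v₀ + at = 30.0 + (0)(11) = 30.0 m/s
Δx = v₀t + ½at² = 30.0·11 + 0.5·0·11² = 330 m
Total time = 6.50 + 1.01 + 11.0 = 18.5 s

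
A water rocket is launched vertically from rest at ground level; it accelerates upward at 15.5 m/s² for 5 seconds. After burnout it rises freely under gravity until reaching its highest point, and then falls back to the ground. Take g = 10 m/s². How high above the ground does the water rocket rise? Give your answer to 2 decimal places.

Phase 1 (powered ascent): v₀ = 0 m/s, a = 15.5 m/s².
v = v₀ + at = 0 + (15.5)(5) = 77.5 m/s
Δx = v₀t + ½at² = 0·5 + 0.5·15.5·5² = 194 m

Phase 2 (coasting upward): v₀ = 77.5 m/s, a = -10 m/s².
v = v₀ + at → t = (0 − 77.5) / -10 = 7.75 s
v² = v₀² + 2aΔx → Δx = (0² − 77.5²)/(2·-10) = 300 m
Maximum height = 194 + 300 = 494 m

494.06 m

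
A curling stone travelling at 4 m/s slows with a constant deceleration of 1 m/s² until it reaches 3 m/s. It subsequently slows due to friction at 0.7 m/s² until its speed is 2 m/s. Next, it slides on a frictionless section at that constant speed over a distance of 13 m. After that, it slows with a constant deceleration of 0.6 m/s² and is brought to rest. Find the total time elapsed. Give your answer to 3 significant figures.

12.3 s

Phase 1 (decelerating): v₀ = 4.00 m/s, a = -1 m/s².
v = v₀ + at → t = (3 − 4.00) / -1 = 1.00 s
v² = v₀² + 2aΔx → Δx = (3² − 4.00²)/(2·-1) = 3.50 m

Phase 2 (decelerating): v₀ = 3.00 m/s, a = -0.7 m/s².
v = v₀ + at → t = (2 − 3.00) / -0.7 = 1.43 s
v² = v₀² + 2aΔx → Δx = (2² − 3.00²)/(2·-0.7) = 3.57 m

Phase 3 (constant speed): v₀ = 2.00 m/s, a = 0 m/s².
Constant speed: t = d/v = 13/2.00 = 6.50 s

Phase 4 (decelerating): v₀ = 2.00 m/s, a = -0.6 m/s².
v = v₀ + at → t = (0 − 2.00) / -0.6 = 3.33 s
v² = v₀² + 2aΔx → Δx = (0² − 2.00²)/(2·-0.6) = 3.33 m
Total time = 1.00 + 1.43 + 6.50 + 3.33 = 12.3 s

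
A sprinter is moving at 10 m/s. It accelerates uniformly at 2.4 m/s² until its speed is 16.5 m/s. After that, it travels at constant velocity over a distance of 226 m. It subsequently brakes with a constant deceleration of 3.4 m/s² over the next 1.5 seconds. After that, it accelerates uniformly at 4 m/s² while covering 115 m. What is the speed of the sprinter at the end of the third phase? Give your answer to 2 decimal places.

11.40 m/s

Phase 1 (accelerating): v₀ = 10.0 m/s, a = 2.4 m/s².
v = v₀ + at → t = (16.5 − 10.0) / 2.4 = 2.71 s
v² = v₀² + 2aΔx → Δx = (16.5² − 10.0²)/(2·2.4) = 35.9 m

Phase 2 (constant speed): v₀ = 16.5 m/s, a = 0 m/s².
Constant speed: t = d/v = 226/16.5 = 13.7 s

Phase 3 (decelerating): v₀ = 16.5 m/s, a = -3.4 m/s².
v = v₀ + at = 16.5 + (-3.4)(1.5) = 11.4 m/s
Δx = v₀t + ½at² = 16.5·1.5 + 0.5·-3.4·1.5² = 20.9 m
Speed at end of phase 3 = 11.4 m/s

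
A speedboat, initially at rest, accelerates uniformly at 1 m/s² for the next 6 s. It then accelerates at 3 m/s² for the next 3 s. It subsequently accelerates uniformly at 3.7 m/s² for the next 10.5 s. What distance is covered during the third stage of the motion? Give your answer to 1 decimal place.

Phase 1 (accelerating): v₀ = 0 m/s, a = 1 m/s².
v = v₀ + at = 0 + (1)(6) = 6.00 m/s
Δx = v₀t + ½at² = 0·6 + 0.5·1·6² = 18.0 m

Phase 2 (accelerating): v₀ = 6.00 m/s, a = 3 m/s².
v = v₀ + at = 6.00 + (3)(3) = 15.0 m/s
Δx = v₀t + ½at² = 6.00·3 + 0.5·3·3² = 31.5 m

Phase 3 (accelerating): v₀ = 15.0 m/s, a = 3.7 m/s².
v = v₀ + at = 15.0 + (3.7)(10.5) = 53.9 m/s
Δx = v₀t + ½at² = 15.0·10.5 + 0.5·3.7·10.5² = 361 m
Distance in phase 3 = 361 m

361.5 m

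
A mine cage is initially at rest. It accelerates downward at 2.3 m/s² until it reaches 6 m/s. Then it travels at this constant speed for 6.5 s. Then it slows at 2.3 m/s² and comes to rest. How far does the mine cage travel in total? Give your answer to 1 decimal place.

54.7 m

Phase 1 (accelerating): v₀ = 0 m/s, a = 2.3 m/s².
v = v₀ + at → t = (6 − 0) / 2.3 = 2.61 s
v² = v₀² + 2aΔx → Δx = (6² − 0²)/(2·2.3) = 7.83 m

Phase 2 (constant speed): v₀ = 6.00 m/s, a = 0 m/s².
v = v₀ + at = 6.00 + (0)(6.5) = 6.00 m/s
Δx = v₀t + ½at² = 6.00·6.5 + 0.5·0·6.5² = 39.0 m

Phase 3 (decelerating): v₀ = 6.00 m/s, a = -2.3 m/s².
v = v₀ + at → t = (0 − 6.00) / -2.3 = 2.61 s
v² = v₀² + 2aΔx → Δx = (0² − 6.00²)/(2·-2.3) = 7.83 m
Total distance = 7.83 + 39.0 + 7.83 = 54.7 m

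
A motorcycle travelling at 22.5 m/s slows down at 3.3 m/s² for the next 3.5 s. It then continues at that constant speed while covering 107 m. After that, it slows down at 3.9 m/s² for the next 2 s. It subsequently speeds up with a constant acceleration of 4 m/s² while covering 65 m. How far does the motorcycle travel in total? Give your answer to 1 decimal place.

Phase 1 (decelerating): v₀ = 22.5 m/s, a = -3.3 m/s².
v = v₀ + at = 22.5 + (-3.3)(3.5) = 11.0 m/s
Δx = v₀t + ½at² = 22.5·3.5 + 0.5·-3.3·3.5² = 58.5 m

Phase 2 (constant speed): v₀ = 11.0 m/s, a = 0 m/s².
Constant speed: t = d/v = 107/11.0 = 9.77 s

Phase 3 (decelerating): v₀ = 11.0 m/s, a = -3.9 m/s².
v = v₀ + at = 11.0 + (-3.9)(2) = 3.15 m/s
Δx = v₀t + ½at² = 11.0·2 + 0.5·-3.9·2² = 14.1 m

Phase 4 (accelerating): v₀ = 3.15 m/s, a = 4 m/s².
v² = v₀² + 2aΔx = 3.15² + 2·4·65 = 530 → v = 23.0 m/s
t = (v − v₀)/a = (23.0 − 3.15)/4 = 4.97 s
Total distance = 58.5 + 107 + 14.1 + 65.0 = 245 m

244.6 m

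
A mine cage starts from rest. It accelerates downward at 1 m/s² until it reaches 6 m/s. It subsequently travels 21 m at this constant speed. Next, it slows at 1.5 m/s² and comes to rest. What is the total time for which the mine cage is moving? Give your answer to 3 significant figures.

13.5 s

Phase 1 (accelerating): v₀ = 0 m/s, a = 1 m/s².
v = v₀ + at → t = (6 − 0) / 1 = 6.00 s
v² = v₀² + 2aΔx → Δx = (6² − 0²)/(2·1) = 18.0 m

Phase 2 (constant speed): v₀ = 6.00 m/s, a = 0 m/s².
Constant speed: t = d/v = 21/6.00 = 3.50 s

Phase 3 (decelerating): v₀ = 6.00 m/s, a = -1.5 m/s².
v = v₀ + at → t = (0 − 6.00) / -1.5 = 4.00 s
v² = v₀² + 2aΔx → Δx = (0² − 6.00²)/(2·-1.5) = 12.0 m
Total time = 6.00 + 3.50 + 4.00 = 13.5 s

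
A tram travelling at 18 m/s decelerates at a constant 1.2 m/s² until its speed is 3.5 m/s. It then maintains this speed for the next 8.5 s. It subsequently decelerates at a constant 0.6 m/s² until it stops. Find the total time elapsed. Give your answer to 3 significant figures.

Phase 1 (decelerating): v₀ = 18.0 m/s, a = -1.2 m/s².
v = v₀ + at → t = (3.5 − 18.0) / -1.2 = 12.1 s
v² = v₀² + 2aΔx → Δx = (3.5² − 18.0²)/(2·-1.2) = 130 m

Phase 2 (constant speed): v₀ = 3.50 m/s, a = 0 m/s².
v = v₀ + at = 3.50 + (0)(8.5) = 3.50 m/s
Δx = v₀t + ½at² = 3.50·8.5 + 0.5·0·8.5² = 29.8 m

Phase 3 (decelerating): v₀ = 3.50 m/s, a = -0.6 m/s².
v = v₀ + at → t = (0 − 3.50) / -0.6 = 5.83 s
v² = v₀² + 2aΔx → Δx = (0² − 3.50²)/(2·-0.6) = 10.2 m
Total time = 12.1 + 8.50 + 5.83 = 26.4 s

26.4 s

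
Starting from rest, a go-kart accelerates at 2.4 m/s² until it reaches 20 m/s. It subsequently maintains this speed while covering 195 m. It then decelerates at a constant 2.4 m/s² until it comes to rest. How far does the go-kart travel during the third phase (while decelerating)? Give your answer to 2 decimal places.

83.33 m

Phase 1 (accelerating): v₀ = 0 m/s, a = 2.4 m/s².
v = v₀ + at → t = (20 − 0) / 2.4 = 8.33 s
v² = v₀² + 2aΔx → Δx = (20² − 0²)/(2·2.4) = 83.3 m

Phase 2 (constant speed): v₀ = 20.0 m/s, a = 0 m/s².
Constant speed: t = d/v = 195/20.0 = 9.75 s

Phase 3 (decelerating): v₀ = 20.0 m/s, a = -2.4 m/s².
v = v₀ + at → t = (0 − 20.0) / -2.4 = 8.33 s
v² = v₀² + 2aΔx → Δx = (0² − 20.0²)/(2·-2.4) = 83.3 m
Distance in phase 3 = 83.3 m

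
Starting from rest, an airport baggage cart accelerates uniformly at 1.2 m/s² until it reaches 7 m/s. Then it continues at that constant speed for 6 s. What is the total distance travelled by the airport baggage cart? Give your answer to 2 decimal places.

62.42 m

Phase 1 (accelerating): v₀ = 0 m/s, a = 1.2 m/s².
v = v₀ + at → t = (7 − 0) / 1.2 = 5.83 s
v² = v₀² + 2aΔx → Δx = (7² − 0²)/(2·1.2) = 20.4 m

Phase 2 (constant speed): v₀ = 7.00 m/s, a = 0 m/s².
v = v₀ + at = 7.00 + (0)(6) = 7.00 m/s
Δx = v₀t + ½at² = 7.00·6 + 0.5·0·6² = 42.0 m
Total distance = 20.4 + 42.0 = 62.4 m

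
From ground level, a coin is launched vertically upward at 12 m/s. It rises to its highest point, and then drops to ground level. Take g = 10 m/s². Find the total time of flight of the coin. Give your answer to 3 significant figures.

2.40 s

Phase 1 (rising): v₀ = 12.0 m/s, a = -10 m/s².
v = v₀ + at → t = (0 − 12.0) / -10 = 1.20 s
v² = v₀² + 2aΔx → Δx = (0² − 12.0²)/(2·-10) = 7.20 m

Phase 2 (falling): v₀ = 0 m/s, a = -10 m/s².
Falls 7.20 m from rest: t = √(2·7.20/10) = 1.20 s; v = g·t = 12.0 m/s.
Total time = 1.20 + 1.20 = 2.40 s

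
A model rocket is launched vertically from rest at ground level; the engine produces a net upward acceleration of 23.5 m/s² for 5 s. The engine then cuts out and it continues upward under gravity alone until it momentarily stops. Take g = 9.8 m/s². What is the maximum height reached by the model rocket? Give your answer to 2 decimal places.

Phase 1 (powered ascent): v₀ = 0 m/s, a = 23.5 m/s².
v = v₀ + at = 0 + (23.5)(5) = 118 m/s
Δx = v₀t + ½at² = 0·5 + 0.5·23.5·5² = 294 m

Phase 2 (coasting upward): v₀ = 118 m/s, a = -9.8 m/s².
v = v₀ + at → t = (0 − 118) / -9.8 = 12.0 s
v² = v₀² + 2aΔx → Δx = (0² − 118²)/(2·-9.8) = 704 m
Maximum height = 294 + 704 = 998 m

998.15 m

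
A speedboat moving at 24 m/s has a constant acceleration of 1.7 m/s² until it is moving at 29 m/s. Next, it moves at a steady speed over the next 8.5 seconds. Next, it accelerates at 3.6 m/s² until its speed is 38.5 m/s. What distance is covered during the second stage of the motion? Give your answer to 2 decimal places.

Phase 1 (accelerating): v₀ = 24.0 m/s, a = 1.7 m/s².
v = v₀ + at → t = (29 − 24.0) / 1.7 = 2.94 s
v² = v₀² + 2aΔx → Δx = (29² − 24.0²)/(2·1.7) = 77.9 m

Phase 2 (constant speed): v₀ = 29.0 m/s, a = 0 m/s².
v = v₀ + at = 29.0 + (0)(8.5) = 29.0 m/s
Δx = v₀t + ½at² = 29.0·8.5 + 0.5·0·8.5² = 246 m
Distance in phase 2 = 246 m

246.50 m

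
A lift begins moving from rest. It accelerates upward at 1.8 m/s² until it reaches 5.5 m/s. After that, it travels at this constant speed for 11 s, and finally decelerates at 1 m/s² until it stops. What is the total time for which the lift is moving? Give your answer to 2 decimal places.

19.56 s

Phase 1 (accelerating): v₀ = 0 m/s, a = 1.8 m/s².
v = v₀ + at → t = (5.5 − 0) / 1.8 = 3.06 s
v² = v₀² + 2aΔx → Δx = (5.5² − 0²)/(2·1.8) = 8.40 m

Phase 2 (constant speed): v₀ = 5.50 m/s, a = 0 m/s².
v = v₀ + at = 5.50 + (0)(11) = 5.50 m/s
Δx = v₀t + ½at² = 5.50·11 + 0.5·0·11² = 60.5 m

Phase 3 (decelerating): v₀ = 5.50 m/s, a = -1 m/s².
v = v₀ + at → t = (0 − 5.50) / -1 = 5.50 s
v² = v₀² + 2aΔx → Δx = (0² − 5.50²)/(2·-1) = 15.1 m
Total time = 3.06 + 11.0 + 5.50 = 19.6 s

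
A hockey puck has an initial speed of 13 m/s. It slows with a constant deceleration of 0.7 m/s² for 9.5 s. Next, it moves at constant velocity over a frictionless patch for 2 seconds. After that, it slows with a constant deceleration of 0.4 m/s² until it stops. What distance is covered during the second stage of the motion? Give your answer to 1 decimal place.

12.7 m

Phase 1 (decelerating): v₀ = 13.0 m/s, a = -0.7 m/s².
v = v₀ + at = 13.0 + (-0.7)(9.5) = 6.35 m/s
Δx = v₀t + ½at² = 13.0·9.5 + 0.5·-0.7·9.5² = 91.9 m

Phase 2 (constant speed): v₀ = 6.35 m/s, a = 0 m/s².
v = v₀ + at = 6.35 + (0)(2) = 6.35 m/s
Δx = v₀t + ½at² = 6.35·2 + 0.5·0·2² = 12.7 m
Distance in phase 2 = 12.7 m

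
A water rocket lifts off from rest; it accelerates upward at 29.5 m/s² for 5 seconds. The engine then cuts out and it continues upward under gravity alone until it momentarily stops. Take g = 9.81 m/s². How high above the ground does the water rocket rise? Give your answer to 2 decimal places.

1477.63 m

Phase 1 (powered ascent): v₀ = 0 m/s, a = 29.5 m/s².
v = v₀ + at = 0 + (29.5)(5) = 148 m/s
Δx = v₀t + ½at² = 0·5 + 0.5·29.5·5² = 369 m

Phase 2 (coasting upward): v₀ = 148 m/s, a = -9.81 m/s².
v = v₀ + at → t = (0 − 148) / -9.81 = 15.0 s
v² = v₀² + 2aΔx → Δx = (0² − 148²)/(2·-9.81) = 1110 m
Maximum height = 369 + 1110 = 1480 m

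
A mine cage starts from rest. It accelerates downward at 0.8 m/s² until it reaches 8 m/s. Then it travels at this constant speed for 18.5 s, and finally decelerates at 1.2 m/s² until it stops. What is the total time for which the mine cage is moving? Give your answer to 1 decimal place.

35.2 s

Phase 1 (accelerating): v₀ = 0 m/s, a = 0.8 m/s².
v = v₀ + at → t = (8 − 0) / 0.8 = 10.0 s
v² = v₀² + 2aΔx → Δx = (8² − 0²)/(2·0.8) = 40.0 m

Phase 2 (constant speed): v₀ = 8.00 m/s, a = 0 m/s².
v = v₀ + at = 8.00 + (0)(18.5) = 8.00 m/s
Δx = v₀t + ½at² = 8.00·18.5 + 0.5·0·18.5² = 148 m

Phase 3 (decelerating): v₀ = 8.00 m/s, a = -1.2 m/s².
v = v₀ + at → t = (0 − 8.00) / -1.2 = 6.67 s
v² = v₀² + 2aΔx → Δx = (0² − 8.00²)/(2·-1.2) = 26.7 m
Total time = 10.0 + 18.5 + 6.67 = 35.2 s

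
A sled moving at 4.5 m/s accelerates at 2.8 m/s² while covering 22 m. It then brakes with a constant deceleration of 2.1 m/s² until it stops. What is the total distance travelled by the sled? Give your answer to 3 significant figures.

Phase 1 (accelerating): v₀ = 4.50 m/s, a = 2.8 m/s².
v² = v₀² + 2aΔx = 4.50² + 2·2.8·22 = 143 → v = 12.0 m/s
t = (v − v₀)/a = (12.0 − 4.50)/2.8 = 2.67 s

Phase 2 (decelerating): v₀ = 12.0 m/s, a = -2.1 m/s².
v = v₀ + at → t = (0 − 12.0) / -2.1 = 5.70 s
v² = v₀² + 2aΔx → Δx = (0² − 12.0²)/(2·-2.1) = 34.2 m
Total distance = 22.0 + 34.2 = 56.2 m

56.2 m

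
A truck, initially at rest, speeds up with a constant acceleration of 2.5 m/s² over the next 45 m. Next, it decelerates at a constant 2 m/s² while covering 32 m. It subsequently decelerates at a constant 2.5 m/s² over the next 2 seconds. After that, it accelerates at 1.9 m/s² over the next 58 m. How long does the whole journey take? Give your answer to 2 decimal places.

16.24 s

Phase 1 (accelerating): v₀ = 0 m/s, a = 2.5 m/s².
v² = v₀² + 2aΔx = 0² + 2·2.5·45 = 225 → v = 15.0 m/s
t = (v − v₀)/a = (15.0 − 0)/2.5 = 6.00 s

Phase 2 (decelerating): v₀ = 15.0 m/s, a = -2 m/s².
v² = v₀² + 2aΔx = 15.0² + 2·-2·32 = 97.0 → v = 9.85 m/s
t = (v − v₀)/a = (9.85 − 15.0)/-2 = 2.58 s

Phase 3 (decelerating): v₀ = 9.85 m/s, a = -2.5 m/s².
v = v₀ + at = 9.85 + (-2.5)(2) = 4.85 m/s
Δx = v₀t + ½at² = 9.85·2 + 0.5·-2.5·2² = 14.7 m

Phase 4 (accelerating): v₀ = 4.85 m/s, a = 1.9 m/s².
v² = v₀² + 2aΔx = 4.85² + 2·1.9·58 = 244 → v = 15.6 m/s
t = (v − v₀)/a = (15.6 − 4.85)/1.9 = 5.67 s
Total time = 6.00 + 2.58 + 2.00 + 5.67 = 16.2 s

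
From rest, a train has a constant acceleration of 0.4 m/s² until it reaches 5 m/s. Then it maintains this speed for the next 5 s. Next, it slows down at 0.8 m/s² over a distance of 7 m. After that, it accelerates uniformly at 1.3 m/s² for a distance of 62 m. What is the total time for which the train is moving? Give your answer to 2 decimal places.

26.42 s

Phase 1 (accelerating): v₀ = 0 m/s, a = 0.4 m/s².
v = v₀ + at → t = (5 − 0) / 0.4 = 12.5 s
v² = v₀² + 2aΔx → Δx = (5² − 0²)/(2·0.4) = 31.2 m

Phase 2 (constant speed): v₀ = 5.00 m/s, a = 0 m/s².
v = v₀ + at = 5.00 + (0)(5) = 5.00 m/s
Δx = v₀t + ½at² = 5.00·5 + 0.5·0·5² = 25.0 m

Phase 3 (decelerating): v₀ = 5.00 m/s, a = -0.8 m/s².
v² = v₀² + 2aΔx = 5.00² + 2·-0.8·7 = 13.8 → v = 3.71 m/s
t = (v − v₀)/a = (3.71 − 5.00)/-0.8 = 1.61 s

Phase 4 (accelerating): v₀ = 3.71 m/s, a = 1.3 m/s².
v² = v₀² + 2aΔx = 3.71² + 2·1.3·62 = 175 → v = 13.2 m/s
t = (v − v₀)/a = (13.2 − 3.71)/1.3 = 7.32 s
Total time = 12.5 + 5.00 + 1.61 + 7.32 = 26.4 s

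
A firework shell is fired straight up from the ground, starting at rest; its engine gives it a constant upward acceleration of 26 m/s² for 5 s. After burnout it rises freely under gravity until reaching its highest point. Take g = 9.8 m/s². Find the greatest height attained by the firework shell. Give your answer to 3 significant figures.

Phase 1 (powered ascent): v₀ = 0 m/s, a = 26 m/s².
v = v₀ + at = 0 + (26)(5) = 130 m/s
Δx = v₀t + ½at² = 0·5 + 0.5·26·5² = 325 m

Phase 2 (coasting upward): v₀ = 130 m/s, a = -9.8 m/s².
v = v₀ + at → t = (0 − 130) / -9.8 = 13.3 s
v² = v₀² + 2aΔx → Δx = (0² − 130²)/(2·-9.8) = 862 m
Maximum height = 325 + 862 = 1190 m

1190 m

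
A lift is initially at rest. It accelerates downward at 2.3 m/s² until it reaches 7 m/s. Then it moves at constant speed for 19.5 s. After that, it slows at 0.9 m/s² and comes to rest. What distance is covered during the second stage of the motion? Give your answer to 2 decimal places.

136.50 m

Phase 1 (accelerating): v₀ = 0 m/s, a = 2.3 m/s².
v = v₀ + at → t = (7 − 0) / 2.3 = 3.04 s
v² = v₀² + 2aΔx → Δx = (7² − 0²)/(2·2.3) = 10.7 m

Phase 2 (constant speed): v₀ = 7.00 m/s, a = 0 m/s².
v = v₀ + at = 7.00 + (0)(19.5) = 7.00 m/s
Δx = v₀t + ½at² = 7.00·19.5 + 0.5·0·19.5² = 136 m
Distance in phase 2 = 136 m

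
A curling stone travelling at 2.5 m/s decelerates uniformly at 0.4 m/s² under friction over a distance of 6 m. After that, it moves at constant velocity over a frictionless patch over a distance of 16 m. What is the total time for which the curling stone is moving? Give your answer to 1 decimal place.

16.5 s

Phase 1 (decelerating): v₀ = 2.50 m/s, a = -0.4 m/s².
v² = v₀² + 2aΔx = 2.50² + 2·-0.4·6 = 1.45 → v = 1.20 m/s
t = (v − v₀)/a = (1.20 − 2.50)/-0.4 = 3.24 s

Phase 2 (constant speed): v₀ = 1.20 m/s, a = 0 m/s².
Constant speed: t = d/v = 16/1.20 = 13.3 s
Total time = 3.24 + 13.3 = 16.5 s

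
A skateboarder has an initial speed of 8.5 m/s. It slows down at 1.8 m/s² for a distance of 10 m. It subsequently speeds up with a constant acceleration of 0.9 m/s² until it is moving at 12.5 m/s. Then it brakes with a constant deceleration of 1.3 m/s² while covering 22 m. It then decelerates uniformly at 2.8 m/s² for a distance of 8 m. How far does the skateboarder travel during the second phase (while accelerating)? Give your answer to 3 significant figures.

Phase 1 (decelerating): v₀ = 8.50 m/s, a = -1.8 m/s².
v² = v₀² + 2aΔx = 8.50² + 2·-1.8·10 = 36.2 → v = 6.02 m/s
t = (v − v₀)/a = (6.02 − 8.50)/-1.8 = 1.38 s

Phase 2 (accelerating): v₀ = 6.02 m/s, a = 0.9 m/s².
v = v₀ + at → t = (12.5 − 6.02) / 0.9 = 7.20 s
v² = v₀² + 2aΔx → Δx = (12.5² − 6.02²)/(2·0.9) = 66.7 m
Distance in phase 2 = 66.7 m

66.7 m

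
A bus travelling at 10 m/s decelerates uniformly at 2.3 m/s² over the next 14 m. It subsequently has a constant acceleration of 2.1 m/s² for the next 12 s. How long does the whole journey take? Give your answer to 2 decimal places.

13.75 s

Phase 1 (decelerating): v₀ = 10.0 m/s, a = -2.3 m/s².
v² = v₀² + 2aΔx = 10.0² + 2·-2.3·14 = 35.6 → v = 5.97 m/s
t = (v − v₀)/a = (5.97 − 10.0)/-2.3 = 1.75 s

Phase 2 (accelerating): v₀ = 5.97 m/s, a = 2.1 m/s².
v = v₀ + at = 5.97 + (2.1)(12) = 31.2 m/s
Δx = v₀t + ½at² = 5.97·12 + 0.5·2.1·12² = 223 m
Total time = 1.75 + 12.0 = 13.8 s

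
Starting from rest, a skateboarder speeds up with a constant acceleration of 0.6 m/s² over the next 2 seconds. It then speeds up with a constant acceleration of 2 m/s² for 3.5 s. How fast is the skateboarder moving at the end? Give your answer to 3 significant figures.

Phase 1 (accelerating): v₀ = 0 m/s, a = 0.6 m/s².
v = v₀ + at = 0 + (0.6)(2) = 1.20 m/s
Δx = v₀t + ½at² = 0·2 + 0.5·0.6·2² = 1.20 m

Phase 2 (accelerating): v₀ = 1.20 m/s, a = 2 m/s².
v = v₀ + at = 1.20 + (2)(3.5) = 8.20 m/s
Δx = v₀t + ½at² = 1.20·3.5 + 0.5·2·3.5² = 16.4 m
Final speed = 8.20 m/s

8.20 m/s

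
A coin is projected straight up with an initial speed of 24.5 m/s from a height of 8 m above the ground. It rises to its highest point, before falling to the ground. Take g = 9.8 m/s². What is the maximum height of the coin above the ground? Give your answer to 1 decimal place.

Phase 1 (rising): v₀ = 24.5 m/s, a = -9.8 m/s².
v = v₀ + at → t = (0 − 24.5) / -9.8 = 2.50 s
v² = v₀² + 2aΔx → Δx = (0² − 24.5²)/(2·-9.8) = 30.6 m
Maximum height = 8 + 30.6 = 38.6 m

38.6 m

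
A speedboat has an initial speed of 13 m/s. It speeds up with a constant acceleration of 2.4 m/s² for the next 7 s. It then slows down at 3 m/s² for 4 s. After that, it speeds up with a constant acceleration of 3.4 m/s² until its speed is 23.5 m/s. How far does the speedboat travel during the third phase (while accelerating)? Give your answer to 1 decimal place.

34.6 m

Phase 1 (accelerating): v₀ = 13.0 m/s, a = 2.4 m/s².
v = v₀ + at = 13.0 + (2.4)(7) = 29.8 m/s
Δx = v₀t + ½at² = 13.0·7 + 0.5·2.4·7² = 150 m

Phase 2 (decelerating): v₀ = 29.8 m/s, a = -3 m/s².
v = v₀ + at = 29.8 + (-3)(4) = 17.8 m/s
Δx = v₀t + ½at² = 29.8·4 + 0.5·-3·4² = 95.2 m

Phase 3 (accelerating): v₀ = 17.8 m/s, a = 3.4 m/s².
v = v₀ + at → t = (23.5 − 17.8) / 3.4 = 1.68 s
v² = v₀² + 2aΔx → Δx = (23.5² − 17.8²)/(2·3.4) = 34.6 m
Distance in phase 3 = 34.6 m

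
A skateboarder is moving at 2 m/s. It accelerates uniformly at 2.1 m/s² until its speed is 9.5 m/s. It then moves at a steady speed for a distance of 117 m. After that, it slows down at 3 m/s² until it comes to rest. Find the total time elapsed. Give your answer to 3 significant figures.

Phase 1 (accelerating): v₀ = 2.00 m/s, a = 2.1 m/s².
v = v₀ + at → t = (9.5 − 2.00) / 2.1 = 3.57 s
v² = v₀² + 2aΔx → Δx = (9.5² − 2.00²)/(2·2.1) = 20.5 m

Phase 2 (constant speed): v₀ = 9.50 m/s, a = 0 m/s².
Constant speed: t = d/v = 117/9.50 = 12.3 s

Phase 3 (decelerating): v₀ = 9.50 m/s, a = -3 m/s².
v = v₀ + at → t = (0 − 9.50) / -3 = 3.17 s
v² = v₀² + 2aΔx → Δx = (0² − 9.50²)/(2·-3) = 15.0 m
Total time = 3.57 + 12.3 + 3.17 = 19.1 s

19.1 s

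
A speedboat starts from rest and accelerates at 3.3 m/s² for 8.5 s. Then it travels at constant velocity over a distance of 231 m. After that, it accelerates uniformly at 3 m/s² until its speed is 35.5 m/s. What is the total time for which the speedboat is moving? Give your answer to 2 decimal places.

19.22 s

Phase 1 (accelerating): v₀ = 0 m/s, a = 3.3 m/s².
v = v₀ + at = 0 + (3.3)(8.5) = 28.0 m/s
Δx = v₀t + ½at² = 0·8.5 + 0.5·3.3·8.5² = 119 m

Phase 2 (constant speed): v₀ = 28.0 m/s, a = 0 m/s².
Constant speed: t = d/v = 231/28.0 = 8.24 s

Phase 3 (accelerating): v₀ = 28.0 m/s, a = 3 m/s².
v = v₀ + at → t = (35.5 − 28.0) / 3 = 2.48 s
v² = v₀² + 2aΔx → Δx = (35.5² − 28.0²)/(2·3) = 78.9 m
Total time = 8.50 + 8.24 + 2.48 = 19.2 s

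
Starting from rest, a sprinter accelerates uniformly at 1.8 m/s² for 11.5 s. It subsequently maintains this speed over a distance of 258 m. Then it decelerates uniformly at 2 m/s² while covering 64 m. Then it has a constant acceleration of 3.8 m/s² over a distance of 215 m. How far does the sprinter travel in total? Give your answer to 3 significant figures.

656 m

Phase 1 (accelerating): v₀ = 0 m/s, a = 1.8 m/s².
v = v₀ + at = 0 + (1.8)(11.5) = 20.7 m/s
Δx = v₀t + ½at² = 0·11.5 + 0.5·1.8·11.5² = 119 m

Phase 2 (constant speed): v₀ = 20.7 m/s, a = 0 m/s².
Constant speed: t = d/v = 258/20.7 = 12.5 s

Phase 3 (decelerating): v₀ = 20.7 m/s, a = -2 m/s².
v² = v₀² + 2aΔx = 20.7² + 2·-2·64 = 172 → v = 13.1 m/s
t = (v − v₀)/a = (13.1 − 20.7)/-2 = 3.78 s

Phase 4 (accelerating): v₀ = 13.1 m/s, a = 3.8 m/s².
v² = v₀² + 2aΔx = 13.1² + 2·3.8·215 = 1810 → v = 42.5 m/s
t = (v − v₀)/a = (42.5 − 13.1)/3.8 = 7.73 s
Total distance = 119 + 258 + 64.0 + 215 = 656 m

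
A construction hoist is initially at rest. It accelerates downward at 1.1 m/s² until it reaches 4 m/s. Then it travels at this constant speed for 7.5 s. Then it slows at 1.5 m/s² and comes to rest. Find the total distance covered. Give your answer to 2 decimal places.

Phase 1 (accelerating): v₀ = 0 m/s, a = 1.1 m/s².
v = v₀ + at → t = (4 − 0) / 1.1 = 3.64 s
v² = v₀² + 2aΔx → Δx = (4² − 0²)/(2·1.1) = 7.27 m

Phase 2 (constant speed): v₀ = 4.00 m/s, a = 0 m/s².
v = v₀ + at = 4.00 + (0)(7.5) = 4.00 m/s
Δx = v₀t + ½at² = 4.00·7.5 + 0.5·0·7.5² = 30.0 m

Phase 3 (decelerating): v₀ = 4.00 m/s, a = -1.5 m/s².
v = v₀ + at → t = (0 − 4.00) / -1.5 = 2.67 s
v² = v₀² + 2aΔx → Δx = (0² − 4.00²)/(2·-1.5) = 5.33 m
Total distance = 7.27 + 30.0 + 5.33 = 42.6 m

42.61 m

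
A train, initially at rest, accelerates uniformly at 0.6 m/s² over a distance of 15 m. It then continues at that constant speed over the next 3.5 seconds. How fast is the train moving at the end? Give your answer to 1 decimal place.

Phase 1 (accelerating): v₀ = 0 m/s, a = 0.6 m/s².
v² = v₀² + 2aΔx = 0² + 2·0.6·15 = 18.0 → v = 4.24 m/s
t = (v − v₀)/a = (4.24 − 0)/0.6 = 7.07 s

Phase 2 (constant speed): v₀ = 4.24 m/s, a = 0 m/s².
v = v₀ + at = 4.24 + (0)(3.5) = 4.24 m/s
Δx = v₀t + ½at² = 4.24·3.5 + 0.5·0·3.5² = 14.8 m
Final speed = 4.24 m/s

4.2 m/s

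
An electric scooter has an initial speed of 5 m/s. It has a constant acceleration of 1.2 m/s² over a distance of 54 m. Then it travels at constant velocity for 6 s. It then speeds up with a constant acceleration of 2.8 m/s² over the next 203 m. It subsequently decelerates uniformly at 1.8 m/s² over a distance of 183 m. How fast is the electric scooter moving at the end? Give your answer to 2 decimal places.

25.15 m/s

Phase 1 (accelerating): v₀ = 5.00 m/s, a = 1.2 m/s².
v² = v₀² + 2aΔx = 5.00² + 2·1.2·54 = 155 → v = 12.4 m/s
t = (v − v₀)/a = (12.4 − 5.00)/1.2 = 6.19 s

Phase 2 (constant speed): v₀ = 12.4 m/s, a = 0 m/s².
v = v₀ + at = 12.4 + (0)(6) = 12.4 m/s
Δx = v₀t + ½at² = 12.4·6 + 0.5·0·6² = 74.6 m

Phase 3 (accelerating): v₀ = 12.4 m/s, a = 2.8 m/s².
v² = v₀² + 2aΔx = 12.4² + 2·2.8·203 = 1290 → v = 35.9 m/s
t = (v − v₀)/a = (35.9 − 12.4)/2.8 = 8.39 s

Phase 4 (decelerating): v₀ = 35.9 m/s, a = -1.8 m/s².
v² = v₀² + 2aΔx = 35.9² + 2·-1.8·183 = 633 → v = 25.2 m/s
t = (v − v₀)/a = (25.2 − 35.9)/-1.8 = 5.99 s
Final speed = 25.2 m/s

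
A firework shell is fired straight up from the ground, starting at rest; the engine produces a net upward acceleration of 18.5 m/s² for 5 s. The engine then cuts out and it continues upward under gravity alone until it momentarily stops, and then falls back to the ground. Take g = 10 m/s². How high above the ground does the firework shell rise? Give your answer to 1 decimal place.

659.1 m

Phase 1 (powered ascent): v₀ = 0 m/s, a = 18.5 m/s².
v = v₀ + at = 0 + (18.5)(5) = 92.5 m/s
Δx = v₀t + ½at² = 0·5 + 0.5·18.5·5² = 231 m

Phase 2 (coasting upward): v₀ = 92.5 m/s, a = -10 m/s².
v = v₀ + at → t = (0 − 92.5) / -10 = 9.25 s
v² = v₀² + 2aΔx → Δx = (0² − 92.5²)/(2·-10) = 428 m
Maximum height = 231 + 428 = 659 m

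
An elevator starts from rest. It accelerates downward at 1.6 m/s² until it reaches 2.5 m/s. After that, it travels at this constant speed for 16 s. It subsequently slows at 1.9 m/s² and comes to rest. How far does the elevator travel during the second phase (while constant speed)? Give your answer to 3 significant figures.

Phase 1 (accelerating): v₀ = 0 m/s, a = 1.6 m/s².
v = v₀ + at → t = (2.5 − 0) / 1.6 = 1.56 s
v² = v₀² + 2aΔx → Δx = (2.5² − 0²)/(2·1.6) = 1.95 m

Phase 2 (constant speed): v₀ = 2.50 m/s, a = 0 m/s².
v = v₀ + at = 2.50 + (0)(16) = 2.50 m/s
Δx = v₀t + ½at² = 2.50·16 + 0.5·0·16² = 40.0 m
Distance in phase 2 = 40.0 m

40.0 m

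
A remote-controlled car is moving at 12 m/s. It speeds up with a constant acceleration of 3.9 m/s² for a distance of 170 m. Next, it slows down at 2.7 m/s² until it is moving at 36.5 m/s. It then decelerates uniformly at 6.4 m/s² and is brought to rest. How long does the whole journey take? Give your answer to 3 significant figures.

Phase 1 (accelerating): v₀ = 12.0 m/s, a = 3.9 m/s².
v² = v₀² + 2aΔx = 12.0² + 2·3.9·170 = 1470 → v = 38.3 m/s
t = (v − v₀)/a = (38.3 − 12.0)/3.9 = 6.75 s

Phase 2 (decelerating): v₀ = 38.3 m/s, a = -2.7 m/s².
v = v₀ + at → t = (36.5 − 38.3) / -2.7 = 0.682 s
v² = v₀² + 2aΔx → Δx = (36.5² − 38.3²)/(2·-2.7) = 25.5 m

Phase 3 (decelerating): v₀ = 36.5 m/s, a = -6.4 m/s².
v = v₀ + at → t = (0 − 36.5) / -6.4 = 5.70 s
v² = v₀² + 2aΔx → Δx = (0² − 36.5²)/(2·-6.4) = 104 m
Total time = 6.75 + 0.682 + 5.70 = 13.1 s

13.1 s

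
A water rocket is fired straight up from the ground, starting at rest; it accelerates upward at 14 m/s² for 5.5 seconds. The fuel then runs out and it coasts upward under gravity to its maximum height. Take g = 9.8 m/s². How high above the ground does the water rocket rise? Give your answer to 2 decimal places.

Phase 1 (powered ascent): v₀ = 0 m/s, a = 14 m/s².
v = v₀ + at = 0 + (14)(5.5) = 77.0 m/s
Δx = v₀t + ½at² = 0·5.5 + 0.5·14·5.5² = 212 m

Phase 2 (coasting upward): v₀ = 77.0 m/s, a = -9.8 m/s².
v = v₀ + at → t = (0 − 77.0) / -9.8 = 7.86 s
v² = v₀² + 2aΔx → Δx = (0² − 77.0²)/(2·-9.8) = 302 m
Maximum height = 212 + 302 = 514 m

514.25 m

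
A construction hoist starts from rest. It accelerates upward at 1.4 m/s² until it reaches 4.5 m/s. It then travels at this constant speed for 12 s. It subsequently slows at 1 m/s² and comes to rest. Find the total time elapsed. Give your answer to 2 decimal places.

Phase 1 (accelerating): v₀ = 0 m/s, a = 1.4 m/s².
v = v₀ + at → t = (4.5 − 0) / 1.4 = 3.21 s
v² = v₀² + 2aΔx → Δx = (4.5² − 0²)/(2·1.4) = 7.23 m

Phase 2 (constant speed): v₀ = 4.50 m/s, a = 0 m/s².
v = v₀ + at = 4.50 + (0)(12) = 4.50 m/s
Δx = v₀t + ½at² = 4.50·12 + 0.5·0·12² = 54.0 m

Phase 3 (decelerating): v₀ = 4.50 m/s, a = -1 m/s².
v = v₀ + at → t = (0 − 4.50) / -1 = 4.50 s
v² = v₀² + 2aΔx → Δx = (0² − 4.50²)/(2·-1) = 10.1 m
Total time = 3.21 + 12.0 + 4.50 = 19.7 s

19.71 s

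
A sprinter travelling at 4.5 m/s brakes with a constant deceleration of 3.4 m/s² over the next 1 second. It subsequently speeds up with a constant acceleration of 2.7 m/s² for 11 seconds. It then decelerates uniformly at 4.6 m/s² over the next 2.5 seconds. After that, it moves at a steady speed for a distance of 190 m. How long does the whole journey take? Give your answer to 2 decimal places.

Phase 1 (decelerating): v₀ = 4.50 m/s, a = -3.4 m/s².
v = v₀ + at = 4.50 + (-3.4)(1) = 1.10 m/s
Δx = v₀t + ½at² = 4.50·1 + 0.5·-3.4·1² = 2.80 m

Phase 2 (accelerating): v₀ = 1.10 m/s, a = 2.7 m/s².
v = v₀ + at = 1.10 + (2.7)(11) = 30.8 m/s
Δx = v₀t + ½at² = 1.10·11 + 0.5·2.7·11² = 175 m

Phase 3 (decelerating): v₀ = 30.8 m/s, a = -4.6 m/s².
v = v₀ + at = 30.8 + (-4.6)(2.5) = 19.3 m/s
Δx = v₀t + ½at² = 30.8·2.5 + 0.5·-4.6·2.5² = 62.6 m

Phase 4 (constant speed): v₀ = 19.3 m/s, a = 0 m/s².
Constant speed: t = d/v = 190/19.3 = 9.84 s
Total time = 1.00 + 11.0 + 2.50 + 9.84 = 24.3 s

24.34 s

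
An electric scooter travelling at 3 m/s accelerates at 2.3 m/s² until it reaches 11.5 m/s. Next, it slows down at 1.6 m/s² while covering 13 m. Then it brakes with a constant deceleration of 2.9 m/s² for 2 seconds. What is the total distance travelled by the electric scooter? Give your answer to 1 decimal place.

53.0 m

Phase 1 (accelerating): v₀ = 3.00 m/s, a = 2.3 m/s².
v = v₀ + at → t = (11.5 − 3.00) / 2.3 = 3.70 s
v² = v₀² + 2aΔx → Δx = (11.5² − 3.00²)/(2·2.3) = 26.8 m

Phase 2 (decelerating): v₀ = 11.5 m/s, a = -1.6 m/s².
v² = v₀² + 2aΔx = 11.5² + 2·-1.6·13 = 90.7 → v = 9.52 m/s
t = (v − v₀)/a = (9.52 − 11.5)/-1.6 = 1.24 s

Phase 3 (decelerating): v₀ = 9.52 m/s, a = -2.9 m/s².
v = v₀ + at = 9.52 + (-2.9)(2) = 3.72 m/s
Δx = v₀t + ½at² = 9.52·2 + 0.5·-2.9·2² = 13.2 m
Total distance = 26.8 + 13.0 + 13.2 = 53.0 m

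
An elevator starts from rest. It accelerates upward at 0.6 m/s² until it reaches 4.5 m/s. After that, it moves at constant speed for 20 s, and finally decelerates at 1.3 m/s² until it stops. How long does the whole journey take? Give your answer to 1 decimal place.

31.0 s

Phase 1 (accelerating): v₀ = 0 m/s, a = 0.6 m/s².
v = v₀ + at → t = (4.5 − 0) / 0.6 = 7.50 s
v² = v₀² + 2aΔx → Δx = (4.5² − 0²)/(2·0.6) = 16.9 m

Phase 2 (constant speed): v₀ = 4.50 m/s, a = 0 m/s².
v = v₀ + at = 4.50 + (0)(20) = 4.50 m/s
Δx = v₀t + ½at² = 4.50·20 + 0.5·0·20² = 90.0 m

Phase 3 (decelerating): v₀ = 4.50 m/s, a = -1.3 m/s².
v = v₀ + at → t = (0 − 4.50) / -1.3 = 3.46 s
v² = v₀² + 2aΔx → Δx = (0² − 4.50²)/(2·-1.3) = 7.79 m
Total time = 7.50 + 20.0 + 3.46 = 31.0 s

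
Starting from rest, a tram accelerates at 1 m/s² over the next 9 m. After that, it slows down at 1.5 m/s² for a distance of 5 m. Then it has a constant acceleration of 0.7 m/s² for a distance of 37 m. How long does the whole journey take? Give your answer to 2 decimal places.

14.02 s

Phase 1 (accelerating): v₀ = 0 m/s, a = 1 m/s².
v² = v₀² + 2aΔx = 0² + 2·1·9 = 18.0 → v = 4.24 m/s
t = (v − v₀)/a = (4.24 − 0)/1 = 4.24 s

Phase 2 (decelerating): v₀ = 4.24 m/s, a = -1.5 m/s².
v² = v₀² + 2aΔx = 4.24² + 2·-1.5·5 = 3.00 → v = 1.73 m/s
t = (v − v₀)/a = (1.73 − 4.24)/-1.5 = 1.67 s

Phase 3 (accelerating): v₀ = 1.73 m/s, a = 0.7 m/s².
v² = v₀² + 2aΔx = 1.73² + 2·0.7·37 = 54.8 → v = 7.40 m/s
t = (v − v₀)/a = (7.40 − 1.73)/0.7 = 8.10 s
Total time = 4.24 + 1.67 + 8.10 = 14.0 s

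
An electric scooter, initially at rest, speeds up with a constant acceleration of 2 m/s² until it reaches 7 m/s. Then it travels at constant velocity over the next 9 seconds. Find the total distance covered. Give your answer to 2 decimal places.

Phase 1 (accelerating): v₀ = 0 m/s, a = 2 m/s².
v = v₀ + at → t = (7 − 0) / 2 = 3.50 s
v² = v₀² + 2aΔx → Δx = (7² − 0²)/(2·2) = 12.2 m

Phase 2 (constant speed): v₀ = 7.00 m/s, a = 0 m/s².
v = v₀ + at = 7.00 + (0)(9) = 7.00 m/s
Δx = v₀t + ½at² = 7.00·9 + 0.5·0·9² = 63.0 m
Total distance = 12.2 + 63.0 = 75.2 m

75.25 m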